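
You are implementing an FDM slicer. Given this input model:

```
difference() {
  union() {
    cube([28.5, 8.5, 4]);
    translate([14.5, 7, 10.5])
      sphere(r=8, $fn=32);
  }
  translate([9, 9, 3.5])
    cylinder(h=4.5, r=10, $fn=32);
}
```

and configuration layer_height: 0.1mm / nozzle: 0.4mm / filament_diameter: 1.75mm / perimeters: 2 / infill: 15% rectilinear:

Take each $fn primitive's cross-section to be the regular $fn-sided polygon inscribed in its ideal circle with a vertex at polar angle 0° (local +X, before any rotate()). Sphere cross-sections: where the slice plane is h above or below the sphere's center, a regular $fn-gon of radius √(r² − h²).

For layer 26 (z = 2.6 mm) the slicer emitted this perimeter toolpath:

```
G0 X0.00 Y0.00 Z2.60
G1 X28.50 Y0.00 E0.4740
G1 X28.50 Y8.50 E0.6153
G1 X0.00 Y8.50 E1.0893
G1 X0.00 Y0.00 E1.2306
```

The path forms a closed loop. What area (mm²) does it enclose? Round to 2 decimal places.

Apply the shoelace formula to the sequence of (X, Y) vertices; enclosed area = 242.25 mm².

242.25 mm²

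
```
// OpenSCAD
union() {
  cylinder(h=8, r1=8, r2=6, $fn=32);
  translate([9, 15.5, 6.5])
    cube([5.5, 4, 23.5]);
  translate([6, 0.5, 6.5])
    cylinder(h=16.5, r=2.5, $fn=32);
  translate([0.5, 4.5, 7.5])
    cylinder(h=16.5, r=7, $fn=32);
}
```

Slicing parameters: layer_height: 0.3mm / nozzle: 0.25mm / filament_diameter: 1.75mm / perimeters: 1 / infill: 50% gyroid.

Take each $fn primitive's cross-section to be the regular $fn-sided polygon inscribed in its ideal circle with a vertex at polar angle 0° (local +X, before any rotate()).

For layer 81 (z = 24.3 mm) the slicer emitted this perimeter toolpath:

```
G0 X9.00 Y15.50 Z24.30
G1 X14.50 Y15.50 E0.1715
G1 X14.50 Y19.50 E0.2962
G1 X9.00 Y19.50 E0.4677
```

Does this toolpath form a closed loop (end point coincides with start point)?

no

Start point (G0): (9.00, 15.50). End point (last G1): the path does not return to the start — open.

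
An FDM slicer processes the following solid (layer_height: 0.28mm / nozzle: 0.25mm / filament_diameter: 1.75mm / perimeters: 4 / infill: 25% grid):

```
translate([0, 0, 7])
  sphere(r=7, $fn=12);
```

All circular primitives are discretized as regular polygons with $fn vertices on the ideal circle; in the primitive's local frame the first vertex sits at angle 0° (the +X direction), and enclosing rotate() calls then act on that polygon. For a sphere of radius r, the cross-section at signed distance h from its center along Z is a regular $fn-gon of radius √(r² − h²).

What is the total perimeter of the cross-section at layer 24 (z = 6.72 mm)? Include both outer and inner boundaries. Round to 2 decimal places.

43.45 mm

At z = 6.72 mm: the sphere: section is a regular 12-gon, circumradius = √(r²−h²) = √(7²−0.28²) = 6.994 (perimeter = 2·12·6.994·sin(180°/12) = 43.45 mm). Overall, the cross-section is a single solid region. Total boundary length (outer) = 43.45 mm.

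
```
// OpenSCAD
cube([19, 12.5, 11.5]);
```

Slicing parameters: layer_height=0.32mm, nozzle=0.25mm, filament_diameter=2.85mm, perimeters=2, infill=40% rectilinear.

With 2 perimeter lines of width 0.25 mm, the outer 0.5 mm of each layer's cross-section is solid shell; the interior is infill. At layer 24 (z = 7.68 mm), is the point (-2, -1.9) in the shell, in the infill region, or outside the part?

At z = 7.68 mm: the 19×12.5 cube contributes its full rectangle. Overall, the cross-section is a single solid region. The nearest boundary edge runs (0.00, 0.00)→(19.00, 0.00); distance from the point to it = 2.76 mm. The point is not inside any of the regions above, so it lies outside the cross-section (2.76 mm from the nearest boundary).

outside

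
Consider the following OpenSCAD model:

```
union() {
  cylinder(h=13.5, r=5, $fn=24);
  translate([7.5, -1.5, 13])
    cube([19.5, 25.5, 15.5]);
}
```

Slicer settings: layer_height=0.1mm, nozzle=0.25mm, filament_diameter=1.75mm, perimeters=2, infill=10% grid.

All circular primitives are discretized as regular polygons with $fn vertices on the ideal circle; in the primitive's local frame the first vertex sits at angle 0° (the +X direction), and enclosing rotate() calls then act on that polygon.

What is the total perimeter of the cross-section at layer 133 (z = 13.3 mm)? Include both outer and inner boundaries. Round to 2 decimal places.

At z = 13.3 mm: the cylinder: section is a regular 24-gon, circumradius r=5 (perimeter = 2·24·5.000·sin(180°/24) = 31.33 mm); the cube at (7.5, -1.5) (footprint 19.5×25.5) is included at this height (perimeter 90.00 mm); Merging all regions: the 2 present regions are separate (no shared area or edge), so areas and boundary lengths simply add and each stays a separate island — boundary = 121.33 mm. Overall, the cross-section has 2 separate islands. Total boundary length (outer) = 121.33 mm.

121.33 mm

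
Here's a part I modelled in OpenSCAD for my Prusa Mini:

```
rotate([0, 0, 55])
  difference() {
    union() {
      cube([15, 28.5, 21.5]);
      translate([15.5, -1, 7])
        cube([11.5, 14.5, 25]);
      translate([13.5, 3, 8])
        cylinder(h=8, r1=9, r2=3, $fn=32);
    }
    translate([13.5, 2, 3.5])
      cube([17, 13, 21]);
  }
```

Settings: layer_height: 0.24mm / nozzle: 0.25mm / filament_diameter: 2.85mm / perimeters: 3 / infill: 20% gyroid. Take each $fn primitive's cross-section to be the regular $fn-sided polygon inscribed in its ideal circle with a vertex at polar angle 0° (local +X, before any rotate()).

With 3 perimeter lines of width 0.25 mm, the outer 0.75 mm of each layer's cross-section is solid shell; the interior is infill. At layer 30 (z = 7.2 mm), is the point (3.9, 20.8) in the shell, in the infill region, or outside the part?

At z = 7.2 mm: the cube (footprint 15×28.5) is included at this height; the 11.5×14.5 cube at (15.5, -1) contributes its full rectangle; the cone at (13.5, 3) is not intersected at this z (z outside [8, 16]); Merging all regions: the 2 present regions are separate (no shared area or edge), so areas and boundary lengths simply add and each stays a separate island — 2 connected regions; the cube at (13.5, 2) (footprint 17×13) is included at this height; Taking the first minus the rest: starting from that combined region, the 17×13 cube at (13.5, 2) partially overlaps it — only the 151.75 mm² overlap (of its 221.00 mm²) is removed, clipping the outline — 2 connected regions; (rotated 55° about Z; rotation is an isometry so areas/perimeters/island counts are preserved). Overall, the cross-section has 2 separate islands. Undo the 55° rotation: the query point maps to (19.275, 8.736) in the un-rotated model frame. The nearest boundary edge runs (13.50, 15.00)→(13.50, 2.00); distance from the point to it = 5.78 mm. The point is not inside any of the regions above, so it lies outside the cross-section (5.78 mm from the nearest boundary).

outside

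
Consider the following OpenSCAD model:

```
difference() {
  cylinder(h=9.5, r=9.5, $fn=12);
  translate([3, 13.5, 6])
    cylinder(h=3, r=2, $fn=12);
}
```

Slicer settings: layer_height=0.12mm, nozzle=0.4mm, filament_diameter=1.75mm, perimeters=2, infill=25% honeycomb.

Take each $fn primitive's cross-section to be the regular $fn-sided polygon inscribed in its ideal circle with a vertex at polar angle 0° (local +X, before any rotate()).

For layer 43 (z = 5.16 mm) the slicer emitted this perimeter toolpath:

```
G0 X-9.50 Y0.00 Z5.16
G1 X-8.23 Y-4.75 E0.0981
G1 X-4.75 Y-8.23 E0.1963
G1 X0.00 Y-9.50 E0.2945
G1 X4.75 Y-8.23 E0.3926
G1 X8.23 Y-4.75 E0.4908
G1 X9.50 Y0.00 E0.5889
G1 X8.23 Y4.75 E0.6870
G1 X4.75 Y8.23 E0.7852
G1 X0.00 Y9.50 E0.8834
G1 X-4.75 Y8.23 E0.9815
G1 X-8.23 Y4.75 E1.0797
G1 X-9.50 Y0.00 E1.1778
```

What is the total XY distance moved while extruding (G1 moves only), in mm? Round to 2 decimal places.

Sum the Euclidean lengths of each G1 segment: total = 59.02 mm.

59.02 mm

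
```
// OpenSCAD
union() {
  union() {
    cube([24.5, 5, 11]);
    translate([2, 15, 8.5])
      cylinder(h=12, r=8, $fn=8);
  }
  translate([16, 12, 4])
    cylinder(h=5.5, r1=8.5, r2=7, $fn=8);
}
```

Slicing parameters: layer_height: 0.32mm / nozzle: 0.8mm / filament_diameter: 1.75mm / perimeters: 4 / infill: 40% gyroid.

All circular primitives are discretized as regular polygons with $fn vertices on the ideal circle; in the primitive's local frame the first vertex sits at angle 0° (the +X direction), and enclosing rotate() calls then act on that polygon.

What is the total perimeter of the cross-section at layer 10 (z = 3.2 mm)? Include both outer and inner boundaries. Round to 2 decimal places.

At z = 3.2 mm: the cube (footprint 24.5×5) is included at this height (perimeter 59.00 mm); the cylinder at (2, 15) does not reach this height (z outside [8.5, 20.5]); Merging all regions: only the 24.5×5 cube is present, so the union is just that shape — boundary = 59.00 mm; the cone at (16, 12) does not reach this height (z outside [4, 9.5]); Combining (union): only that combined region is present, so the union is just that shape — boundary = 59.00 mm. Overall, the cross-section is a single solid region. Total boundary length (outer) = 59.00 mm.

59.00 mm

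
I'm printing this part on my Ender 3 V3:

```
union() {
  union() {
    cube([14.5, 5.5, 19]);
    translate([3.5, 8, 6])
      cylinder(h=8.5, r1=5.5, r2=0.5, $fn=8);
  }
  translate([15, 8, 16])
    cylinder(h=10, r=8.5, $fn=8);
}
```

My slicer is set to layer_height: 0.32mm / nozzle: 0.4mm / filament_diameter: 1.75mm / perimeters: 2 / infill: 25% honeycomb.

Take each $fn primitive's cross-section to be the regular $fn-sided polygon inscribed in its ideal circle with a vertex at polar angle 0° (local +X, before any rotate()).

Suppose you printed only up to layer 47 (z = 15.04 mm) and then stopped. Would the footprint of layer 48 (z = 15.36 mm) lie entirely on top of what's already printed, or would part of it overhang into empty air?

Compare the two slices. At z = 15.04: the cube is present — its section is the full 14.5×5.5 rectangle (area 79.75 mm²); the cone at (3.5, 8) does not reach this height (z outside [6, 14.5]); Taking the union: only the 14.5×5.5 cube is present, so the union is just that shape — area = 79.75 mm²; the cylinder at (15, 8) is not intersected at this z (z outside [16, 26]); Combining (union): only that combined region is present, so the union is just that shape — area = 79.75 mm². At z = 15.36: the cube is present — its section is the full 14.5×5.5 rectangle (area 79.75 mm²); the cone at (3.5, 8) is not intersected at this z (z outside [6, 14.5]); Combining (union): only the 14.5×5.5 cube is present, so the union is just that shape — area = 79.75 mm²; the cylinder at (15, 8) is not intersected at this z (z outside [16, 26]); Merging all regions: only that combined region is present, so the union is just that shape — area = 79.75 mm². Checking containment: the cross-section at z = 15.36 is a subset of the cross-section at z = 15.04.

entirely on top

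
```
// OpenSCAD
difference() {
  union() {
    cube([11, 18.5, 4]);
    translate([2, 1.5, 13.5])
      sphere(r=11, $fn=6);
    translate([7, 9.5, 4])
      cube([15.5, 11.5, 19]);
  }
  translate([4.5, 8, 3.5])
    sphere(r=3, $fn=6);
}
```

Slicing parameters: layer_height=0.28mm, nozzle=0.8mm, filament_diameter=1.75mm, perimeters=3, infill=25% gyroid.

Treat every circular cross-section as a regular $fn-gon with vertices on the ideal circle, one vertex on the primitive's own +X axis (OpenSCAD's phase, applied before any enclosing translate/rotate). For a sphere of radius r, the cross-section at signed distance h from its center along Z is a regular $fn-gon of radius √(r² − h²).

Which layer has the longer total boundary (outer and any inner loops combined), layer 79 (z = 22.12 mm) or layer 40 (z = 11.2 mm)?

Layer 79 (z = 22.12): the cube does not reach this height (z outside [0, 4]); the r=11 sphere at (2, 1.5) slices to a regular 6-gon of circumradius 6.833 (√(r²−h²) with h=8.62 from center) (perimeter = 2·6·6.833·sin(180°/6) = 41.00 mm); the 15.5×11.5 cube at (7, 9.5) contributes its full rectangle (perimeter 54.00 mm); Taking the union: the 2 present regions are separate (no shared area or edge), so areas and boundary lengths simply add and each stays a separate island — boundary = 95.00 mm; the sphere at (4.5, 8) is not intersected at this z (|z−center|=18.620 > r=3); Taking the first minus the rest: none of the subtracted shapes is present at this height, so that combined region is unchanged — boundary = 95.00 mm. So its perimeter = 95.00 mm. Layer 40 (z = 11.2): the cube does not reach this height (z outside [0, 4]); the r=11 sphere at (2, 1.5) slices to a regular 6-gon of circumradius 10.757 (√(r²−h²) with h=2.3 from center) (perimeter = 2·6·10.757·sin(180°/6) = 64.54 mm); the cube at (7, 9.5) (footprint 15.5×11.5) is included at this height (perimeter 54.00 mm); Combining (union): the regions partially overlap (shared area 1.00 mm²), so the edge portions inside another operand are dropped and the merged outline is re-measured after clipping — boundary = 114.19 mm; the sphere at (4.5, 8) is absent (|z−center|=7.700 > r=3); After the difference (first − rest): none of the subtracted shapes is present at this height, so that combined region is unchanged — boundary = 114.19 mm. So its perimeter = 114.19 mm. Layer 40 is larger (114.19 vs 95.00 mm).

layer 40 (z = 11.2 mm)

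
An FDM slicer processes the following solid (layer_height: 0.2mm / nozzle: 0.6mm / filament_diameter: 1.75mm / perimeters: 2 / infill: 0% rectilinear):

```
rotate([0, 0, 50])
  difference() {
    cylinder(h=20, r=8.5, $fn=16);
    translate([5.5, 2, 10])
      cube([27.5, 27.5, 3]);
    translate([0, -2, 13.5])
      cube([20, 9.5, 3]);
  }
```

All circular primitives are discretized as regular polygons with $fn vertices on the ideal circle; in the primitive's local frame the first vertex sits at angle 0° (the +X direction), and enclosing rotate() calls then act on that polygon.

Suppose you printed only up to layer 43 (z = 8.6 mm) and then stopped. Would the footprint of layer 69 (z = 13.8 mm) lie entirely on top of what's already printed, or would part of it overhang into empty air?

entirely on top

Compare the two slices. At z = 8.6: the r=8.5 cylinder contributes a regular 16-gon of circumradius 8.5 (area = (16/2)·8.500²·sin(360°/16) = 221.19 mm²); the cube at (5.5, 2) does not reach this height (z outside [10, 13]); the cube at (0, -2) does not reach this height (z outside [13.5, 16.5]); After the difference (first − rest): none of the subtracted shapes is present at this height, so the r=8.5 cylinder is unchanged — area = 221.19 mm²; (whole slice rotated 50° about Z — lengths, areas and connectivity unchanged). At z = 13.8: the r=8.5 cylinder contributes a regular 16-gon of circumradius 8.5 (area = (16/2)·8.500²·sin(360°/16) = 221.19 mm²); the cube at (5.5, 2) is not intersected at this z (z outside [10, 13]); the cube at (0, -2) is present — its section is the full 20×9.5 rectangle (area 190.00 mm²); Subtracting the remaining from the first: starting from the r=8.5 cylinder (221.19 mm²), the 20×9.5 cube at (0, -2) partially overlaps it — only the 69.61 mm² overlap (of its 190.00 mm²) is removed, clipping the outline — area = 151.58 mm²; (rotated 50° about Z; rotation is an isometry so areas/perimeters/island counts are preserved). Checking containment: the cross-section at z = 13.8 is a subset of the cross-section at z = 8.6.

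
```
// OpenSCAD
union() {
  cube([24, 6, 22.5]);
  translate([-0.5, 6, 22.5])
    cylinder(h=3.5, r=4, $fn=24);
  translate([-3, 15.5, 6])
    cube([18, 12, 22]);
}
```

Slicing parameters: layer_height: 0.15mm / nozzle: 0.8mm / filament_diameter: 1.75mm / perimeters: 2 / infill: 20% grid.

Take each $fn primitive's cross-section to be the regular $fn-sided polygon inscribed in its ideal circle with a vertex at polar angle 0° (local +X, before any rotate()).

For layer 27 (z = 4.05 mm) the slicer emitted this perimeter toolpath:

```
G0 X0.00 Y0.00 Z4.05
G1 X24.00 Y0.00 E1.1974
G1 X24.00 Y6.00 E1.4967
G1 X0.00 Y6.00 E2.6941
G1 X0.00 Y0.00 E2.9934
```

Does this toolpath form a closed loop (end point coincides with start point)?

Start point (G0): (0.00, 0.00). End point (last G1): the path returns to the start — closed.

yes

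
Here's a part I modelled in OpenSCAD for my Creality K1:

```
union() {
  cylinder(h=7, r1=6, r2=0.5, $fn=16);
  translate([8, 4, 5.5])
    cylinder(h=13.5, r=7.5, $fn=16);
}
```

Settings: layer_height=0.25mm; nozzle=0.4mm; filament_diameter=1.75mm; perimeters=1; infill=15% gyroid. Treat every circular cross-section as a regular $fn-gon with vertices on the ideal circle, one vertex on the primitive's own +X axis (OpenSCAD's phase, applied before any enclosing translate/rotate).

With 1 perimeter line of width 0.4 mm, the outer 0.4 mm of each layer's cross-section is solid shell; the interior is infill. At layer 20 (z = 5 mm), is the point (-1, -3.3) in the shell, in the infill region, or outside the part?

At z = 5 mm: the cone contributes a regular 16-gon of circumradius 2.071 (interpolated between r1=6 and r2=0.5 at t=0.714); the cylinder at (8, 4) does not reach this height (z outside [5.5, 19]); Merging all regions: only the cone is present, so the union is just that shape — 1 connected region. Overall, the cross-section is a single solid region. The nearest boundary edge runs (-0.79, -1.91)→(-0.00, -2.07); distance from the point to it = 1.40 mm. The point is not inside any of the regions above, so it lies outside the cross-section (1.40 mm from the nearest boundary).

outside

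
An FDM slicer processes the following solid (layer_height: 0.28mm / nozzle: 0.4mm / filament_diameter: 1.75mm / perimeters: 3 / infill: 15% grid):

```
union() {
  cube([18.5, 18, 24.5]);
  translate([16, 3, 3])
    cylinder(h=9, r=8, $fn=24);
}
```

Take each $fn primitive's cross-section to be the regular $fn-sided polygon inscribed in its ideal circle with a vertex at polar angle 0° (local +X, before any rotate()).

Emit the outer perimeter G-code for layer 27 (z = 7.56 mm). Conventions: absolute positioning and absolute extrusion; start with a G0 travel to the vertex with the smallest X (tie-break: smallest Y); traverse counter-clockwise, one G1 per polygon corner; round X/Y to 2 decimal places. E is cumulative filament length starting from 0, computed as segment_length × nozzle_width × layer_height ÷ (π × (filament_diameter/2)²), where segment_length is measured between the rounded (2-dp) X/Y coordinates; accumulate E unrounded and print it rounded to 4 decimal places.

At z = 7.56 mm: the cube is present — its section is the full 18.5×18 rectangle; the cylinder at (16, 3): section is a regular 24-gon, circumradius r=8; Merging all regions: the regions partially overlap (shared area 100.04 mm²), so overlapping operands fuse into one piece — 1 connected region. The outline is a single polygon with 20 vertices. Extrusion per mm of travel: 0.4 × 0.28 / (π × 0.875²) = 0.046564. Accumulating E over each segment gives final E = 3.9375.

G0 X0.00 Y0.00 Z7.56
G1 X8.66 Y0.00 E0.4032
G1 X9.07 Y-1.00 E0.4536
G1 X10.34 Y-2.66 E0.5509
G1 X12.00 Y-3.93 E0.6482
G1 X13.93 Y-4.73 E0.7455
G1 X16.00 Y-5.00 E0.8427
G1 X18.07 Y-4.73 E0.9399
G1 X20.00 Y-3.93 E1.0372
G1 X21.66 Y-2.66 E1.1345
G1 X22.93 Y-1.00 E1.2318
G1 X23.73 Y0.93 E1.3291
G1 X24.00 Y3.00 E1.4263
G1 X23.73 Y5.07 E1.5235
G1 X22.93 Y7.00 E1.6208
G1 X21.66 Y8.66 E1.7181
G1 X20.00 Y9.93 E1.8155
G1 X18.50 Y10.55 E1.8910
G1 X18.50 Y18.00 E2.2379
G1 X0.00 Y18.00 E3.0994
G1 X0.00 Y0.00 E3.9375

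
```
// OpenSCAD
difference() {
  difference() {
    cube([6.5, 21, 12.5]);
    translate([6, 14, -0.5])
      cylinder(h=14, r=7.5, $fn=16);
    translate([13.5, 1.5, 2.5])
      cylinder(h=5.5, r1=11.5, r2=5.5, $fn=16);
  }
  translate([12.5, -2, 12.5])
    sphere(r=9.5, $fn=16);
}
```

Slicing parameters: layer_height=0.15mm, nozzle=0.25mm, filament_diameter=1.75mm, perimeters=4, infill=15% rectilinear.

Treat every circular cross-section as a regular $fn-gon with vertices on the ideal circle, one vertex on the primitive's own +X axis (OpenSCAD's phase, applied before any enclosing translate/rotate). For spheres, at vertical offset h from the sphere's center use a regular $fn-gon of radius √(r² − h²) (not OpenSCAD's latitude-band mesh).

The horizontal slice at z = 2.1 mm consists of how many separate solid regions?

At z = 2.1 mm: the cube is present — its section is the full 6.5×21 rectangle; the r=7.5 cylinder at (6, 14) contributes a regular 16-gon of circumradius 7.5; the cone at (13.5, 1.5) is not intersected at this z (z outside [2.5, 8]); Taking the first minus the rest: starting from the 6.5×21 cube, the r=7.5 cylinder at (6, 14) partially overlaps it — only the 84.44 mm² overlap (of its 172.21 mm²) is removed, clipping the outline — 2 connected regions; the sphere at (12.5, -2) is not intersected at this z (|z−center|=10.400 > r=9.5); Subtracting the remaining from the first: none of the subtracted shapes is present at this height, so the result so far is unchanged — 2 connected regions. The result has 2 disconnected regions.

2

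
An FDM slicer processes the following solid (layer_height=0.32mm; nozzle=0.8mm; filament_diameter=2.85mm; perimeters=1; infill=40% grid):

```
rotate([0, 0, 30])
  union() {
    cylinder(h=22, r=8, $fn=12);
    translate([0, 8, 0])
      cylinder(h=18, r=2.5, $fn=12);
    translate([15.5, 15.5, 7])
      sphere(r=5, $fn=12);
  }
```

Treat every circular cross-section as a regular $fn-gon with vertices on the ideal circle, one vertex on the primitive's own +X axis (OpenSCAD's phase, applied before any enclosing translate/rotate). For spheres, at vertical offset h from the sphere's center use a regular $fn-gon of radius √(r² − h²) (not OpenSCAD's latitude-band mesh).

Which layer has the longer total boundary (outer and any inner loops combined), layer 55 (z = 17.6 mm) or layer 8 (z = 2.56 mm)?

layer 8 (z = 2.56 mm)

Layer 55 (z = 17.6): the r=8 cylinder gives a regular 12-gon of circumradius 8 (constant along its height) (perimeter = 2·12·8.000·sin(180°/12) = 49.69 mm); the r=2.5 cylinder at (0, 8) contributes a regular 12-gon of circumradius 2.5 (perimeter = 2·12·2.500·sin(180°/12) = 15.53 mm); the sphere at (15.5, 15.5) does not reach this height (|z−center|=10.600 > r=5); Merging all regions: the regions partially overlap (shared area 7.81 mm²), so the edge portions inside another operand are dropped and the merged outline is re-measured after clipping — boundary = 53.92 mm; (rotated 30° about Z; rotation is an isometry so areas/perimeters/island counts are preserved). So its perimeter = 53.92 mm. Layer 8 (z = 2.56): the r=8 cylinder contributes a regular 12-gon of circumradius 8 (perimeter = 2·12·8.000·sin(180°/12) = 49.69 mm); the r=2.5 cylinder at (0, 8) contributes a regular 12-gon of circumradius 2.5 (perimeter = 2·12·2.500·sin(180°/12) = 15.53 mm); the r=5 sphere at (15.5, 15.5) contributes a regular 12-gon of circumradius √(5²−4.44²) = 2.299 (perimeter = 2·12·2.299·sin(180°/12) = 14.28 mm); Taking the union: the regions partially overlap (shared area 7.81 mm²), so the edge portions inside another operand are dropped and the merged outline is re-measured after clipping — boundary = 68.20 mm; (rotated 30° about Z; rotation is an isometry so areas/perimeters/island counts are preserved). So its perimeter = 68.20 mm. Layer 8 is larger (68.20 vs 53.92 mm).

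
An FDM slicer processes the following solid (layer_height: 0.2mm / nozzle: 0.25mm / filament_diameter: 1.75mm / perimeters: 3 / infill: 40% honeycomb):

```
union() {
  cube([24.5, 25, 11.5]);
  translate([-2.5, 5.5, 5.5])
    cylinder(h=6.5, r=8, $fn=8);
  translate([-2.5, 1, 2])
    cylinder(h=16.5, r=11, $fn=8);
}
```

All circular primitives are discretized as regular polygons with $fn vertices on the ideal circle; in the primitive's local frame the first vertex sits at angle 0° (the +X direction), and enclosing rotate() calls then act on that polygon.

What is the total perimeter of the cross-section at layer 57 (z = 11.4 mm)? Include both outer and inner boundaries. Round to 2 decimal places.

At z = 11.4 mm: the cube is present — its section is the full 24.5×25 rectangle (perimeter 99.00 mm); the r=8 cylinder at (-2.5, 5.5) contributes a regular 8-gon of circumradius 8 (perimeter = 2·8·8.000·sin(180°/8) = 48.98 mm); the cylinder at (-2.5, 1): section is a regular 8-gon, circumradius r=11 (perimeter = 2·8·11.000·sin(180°/8) = 67.35 mm); Merging all regions: the regions partially overlap (shared area 235.87 mm²), so the edge portions inside another operand are dropped and the merged outline is re-measured after clipping — boundary = 131.74 mm. Overall, the cross-section is a single solid region. Total boundary length (outer) = 131.74 mm.

131.74 mm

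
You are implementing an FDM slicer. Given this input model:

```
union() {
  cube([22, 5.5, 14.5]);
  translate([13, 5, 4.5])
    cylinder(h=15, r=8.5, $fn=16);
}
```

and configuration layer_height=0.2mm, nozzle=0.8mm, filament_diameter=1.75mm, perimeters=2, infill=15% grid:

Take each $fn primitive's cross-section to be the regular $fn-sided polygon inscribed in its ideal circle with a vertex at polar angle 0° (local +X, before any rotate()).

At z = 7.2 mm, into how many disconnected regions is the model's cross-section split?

1

At z = 7.2 mm: the 22×5.5 cube contributes its full rectangle; the r=8.5 cylinder at (13, 5) gives a regular 16-gon of circumradius 8.5 (constant along its height); Combining (union): the regions partially overlap (shared area 87.04 mm²), so overlapping operands fuse into one piece — 1 connected region. The result has 1 disconnected region.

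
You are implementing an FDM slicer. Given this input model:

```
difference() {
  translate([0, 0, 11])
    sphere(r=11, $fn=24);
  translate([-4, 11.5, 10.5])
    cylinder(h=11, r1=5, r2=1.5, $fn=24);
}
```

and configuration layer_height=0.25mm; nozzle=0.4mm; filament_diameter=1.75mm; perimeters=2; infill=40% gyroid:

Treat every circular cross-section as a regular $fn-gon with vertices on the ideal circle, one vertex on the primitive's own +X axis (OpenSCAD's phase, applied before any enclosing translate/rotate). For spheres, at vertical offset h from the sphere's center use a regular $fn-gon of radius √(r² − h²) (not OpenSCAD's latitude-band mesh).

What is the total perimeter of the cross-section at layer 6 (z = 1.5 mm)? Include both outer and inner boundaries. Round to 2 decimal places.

34.74 mm

At z = 1.5 mm: the r=11 sphere contributes a regular 24-gon of circumradius √(11²−9.5²) = 5.545 (perimeter = 2·24·5.545·sin(180°/24) = 34.74 mm); the cone at (-4, 11.5) does not reach this height (z outside [10.5, 21.5]); Subtracting the remaining from the first: none of the subtracted shapes is present at this height, so the r=11 sphere is unchanged — boundary = 34.74 mm. Overall, the cross-section is a single solid region. Total boundary length (outer) = 34.74 mm.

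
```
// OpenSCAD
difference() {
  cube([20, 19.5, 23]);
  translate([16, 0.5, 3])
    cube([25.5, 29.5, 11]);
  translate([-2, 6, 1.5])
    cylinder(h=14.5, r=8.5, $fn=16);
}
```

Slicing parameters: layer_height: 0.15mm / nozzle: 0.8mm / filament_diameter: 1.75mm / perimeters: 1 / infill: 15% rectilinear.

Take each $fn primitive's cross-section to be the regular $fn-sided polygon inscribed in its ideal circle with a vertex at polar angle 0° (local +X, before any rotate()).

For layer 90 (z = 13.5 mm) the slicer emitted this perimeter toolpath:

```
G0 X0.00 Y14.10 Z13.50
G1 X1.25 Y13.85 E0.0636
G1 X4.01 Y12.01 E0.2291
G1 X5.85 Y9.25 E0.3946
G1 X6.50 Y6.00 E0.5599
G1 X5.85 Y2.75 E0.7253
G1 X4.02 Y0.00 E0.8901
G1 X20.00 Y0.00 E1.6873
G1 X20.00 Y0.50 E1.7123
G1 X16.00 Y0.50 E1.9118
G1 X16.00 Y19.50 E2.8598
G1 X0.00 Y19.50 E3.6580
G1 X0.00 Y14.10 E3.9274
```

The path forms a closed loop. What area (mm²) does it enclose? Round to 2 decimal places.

241.69 mm²

Apply the shoelace formula to the sequence of (X, Y) vertices; enclosed area = 241.69 mm².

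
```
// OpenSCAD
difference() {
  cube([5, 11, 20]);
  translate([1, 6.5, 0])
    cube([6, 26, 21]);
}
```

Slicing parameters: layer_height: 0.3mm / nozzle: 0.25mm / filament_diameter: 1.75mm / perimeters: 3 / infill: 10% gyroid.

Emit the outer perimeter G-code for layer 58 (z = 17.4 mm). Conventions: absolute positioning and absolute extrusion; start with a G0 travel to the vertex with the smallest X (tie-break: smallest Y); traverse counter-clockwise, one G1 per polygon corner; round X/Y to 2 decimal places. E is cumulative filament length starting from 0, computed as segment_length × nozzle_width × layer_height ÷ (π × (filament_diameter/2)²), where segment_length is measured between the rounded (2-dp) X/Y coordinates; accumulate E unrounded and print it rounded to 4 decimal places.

G0 X0.00 Y0.00 Z17.40
G1 X5.00 Y0.00 E0.1559
G1 X5.00 Y6.50 E0.3586
G1 X1.00 Y6.50 E0.4833
G1 X1.00 Y11.00 E0.6236
G1 X0.00 Y11.00 E0.6548
G1 X0.00 Y0.00 E0.9978

At z = 17.4 mm: the cube is present — its section is the full 5×11 rectangle; the 6×26 cube at (1, 6.5) contributes its full rectangle; Taking the first minus the rest: starting from the 5×11 cube, the 6×26 cube at (1, 6.5) partially overlaps it — only the 18.00 mm² overlap (of its 156.00 mm²) is removed, clipping the outline — 1 connected region. The outline is a single polygon with 6 vertices. Extrusion per mm of travel: 0.25 × 0.3 / (π × 0.875²) = 0.031181. Accumulating E over each segment gives final E = 0.9978.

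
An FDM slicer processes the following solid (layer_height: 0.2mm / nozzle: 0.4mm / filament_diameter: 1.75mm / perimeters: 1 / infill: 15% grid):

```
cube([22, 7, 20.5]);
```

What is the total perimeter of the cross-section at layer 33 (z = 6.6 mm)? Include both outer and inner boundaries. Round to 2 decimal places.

At z = 6.6 mm: the 22×7 cube contributes its full rectangle (perimeter 58.00 mm). Overall, the cross-section is a single solid region. Total boundary length (outer) = 58.00 mm.

58.00 mm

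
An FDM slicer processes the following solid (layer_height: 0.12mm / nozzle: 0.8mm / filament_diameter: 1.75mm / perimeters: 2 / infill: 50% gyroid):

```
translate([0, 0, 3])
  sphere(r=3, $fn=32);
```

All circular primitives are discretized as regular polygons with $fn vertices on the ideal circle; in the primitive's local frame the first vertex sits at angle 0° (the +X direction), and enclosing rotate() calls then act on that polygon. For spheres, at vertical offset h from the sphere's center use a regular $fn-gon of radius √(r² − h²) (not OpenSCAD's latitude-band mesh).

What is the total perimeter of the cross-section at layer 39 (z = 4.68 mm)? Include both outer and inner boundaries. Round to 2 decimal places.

15.59 mm

At z = 4.68 mm: the r=3 sphere contributes a regular 32-gon of circumradius √(3²−1.68²) = 2.485 (perimeter = 2·32·2.485·sin(180°/32) = 15.59 mm). Overall, the cross-section is a single solid region. Total boundary length (outer) = 15.59 mm.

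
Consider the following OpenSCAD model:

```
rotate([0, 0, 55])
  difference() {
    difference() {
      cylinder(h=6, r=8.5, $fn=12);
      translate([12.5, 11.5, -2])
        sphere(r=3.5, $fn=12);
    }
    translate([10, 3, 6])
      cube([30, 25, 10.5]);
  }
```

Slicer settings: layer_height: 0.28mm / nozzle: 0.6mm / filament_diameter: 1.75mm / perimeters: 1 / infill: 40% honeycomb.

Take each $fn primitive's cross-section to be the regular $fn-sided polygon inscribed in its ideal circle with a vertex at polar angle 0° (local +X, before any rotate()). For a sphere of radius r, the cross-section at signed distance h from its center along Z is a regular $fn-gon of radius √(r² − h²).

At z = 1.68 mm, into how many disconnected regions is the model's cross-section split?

At z = 1.68 mm: the r=8.5 cylinder gives a regular 12-gon of circumradius 8.5 (constant along its height); the sphere at (12.5, 11.5) does not reach this height (|z−center|=3.680 > r=3.5); After the difference (first − rest): none of the subtracted shapes is present at this height, so the r=8.5 cylinder is unchanged — 1 connected region; the cube at (10, 3) is not intersected at this z (z outside [6, 16.5]); Taking the first minus the rest: none of the subtracted shapes is present at this height, so the result so far is unchanged — 1 connected region; (whole slice rotated 55° about Z — lengths, areas and connectivity unchanged). The result has 1 disconnected region.

1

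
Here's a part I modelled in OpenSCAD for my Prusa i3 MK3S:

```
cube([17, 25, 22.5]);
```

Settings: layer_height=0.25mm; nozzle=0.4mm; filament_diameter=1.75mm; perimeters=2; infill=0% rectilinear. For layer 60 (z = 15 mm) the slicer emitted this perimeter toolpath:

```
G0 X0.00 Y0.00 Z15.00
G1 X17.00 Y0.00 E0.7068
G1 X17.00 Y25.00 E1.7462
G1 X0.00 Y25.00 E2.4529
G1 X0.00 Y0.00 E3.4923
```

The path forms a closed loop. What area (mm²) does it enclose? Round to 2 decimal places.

Apply the shoelace formula to the sequence of (X, Y) vertices; enclosed area = 425.00 mm².

425.00 mm²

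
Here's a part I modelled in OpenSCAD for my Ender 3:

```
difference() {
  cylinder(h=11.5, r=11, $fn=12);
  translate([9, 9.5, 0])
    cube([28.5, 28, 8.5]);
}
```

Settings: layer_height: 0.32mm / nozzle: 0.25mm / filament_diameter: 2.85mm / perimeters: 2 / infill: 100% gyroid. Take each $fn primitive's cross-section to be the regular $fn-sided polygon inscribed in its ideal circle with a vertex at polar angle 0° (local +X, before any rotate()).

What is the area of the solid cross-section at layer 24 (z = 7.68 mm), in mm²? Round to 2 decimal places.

363.00 mm²

At z = 7.68 mm: the cylinder: section is a regular 12-gon, circumradius r=11 (area = (12/2)·11.000²·sin(360°/12) = 363.00 mm²); the cube at (9, 9.5) is present — its section is the full 28.5×28 rectangle (area 798.00 mm²); Subtracting the remaining from the first: starting from the r=11 cylinder (363.00 mm²), the 28.5×28 cube at (9, 9.5) misses the remaining region (no effect) — area = 363.00 mm². Overall, the cross-section is a single solid region. Net area = 363.00 mm².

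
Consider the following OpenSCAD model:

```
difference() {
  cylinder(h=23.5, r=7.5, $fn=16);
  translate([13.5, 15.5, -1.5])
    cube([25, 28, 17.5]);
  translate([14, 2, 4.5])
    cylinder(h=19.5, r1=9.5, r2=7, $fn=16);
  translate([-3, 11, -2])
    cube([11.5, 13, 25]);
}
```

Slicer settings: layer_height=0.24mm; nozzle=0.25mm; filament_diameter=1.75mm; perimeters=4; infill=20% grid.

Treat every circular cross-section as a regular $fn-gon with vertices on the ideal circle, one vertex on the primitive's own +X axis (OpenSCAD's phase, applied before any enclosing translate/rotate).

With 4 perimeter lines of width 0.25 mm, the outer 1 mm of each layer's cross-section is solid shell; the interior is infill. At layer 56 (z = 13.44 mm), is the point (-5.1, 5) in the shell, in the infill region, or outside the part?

shell

At z = 13.44 mm: the r=7.5 cylinder contributes a regular 16-gon of circumradius 7.5; the cube at (13.5, 15.5) is present — its section is the full 25×28 rectangle; the cone at (14, 2) contributes a regular 16-gon of circumradius 8.354 (interpolated between r1=9.5 and r2=7 at t=0.458); the 11.5×13 cube at (-3, 11) contributes its full rectangle; After the difference (first − rest): starting from the r=7.5 cylinder, the 25×28 cube at (13.5, 15.5) misses the remaining region (no effect); the cone at (14, 2) partially overlaps it — only the 6.75 mm² overlap (of its 213.65 mm²) is removed, clipping the outline; the 11.5×13 cube at (-3, 11) misses the remaining region (no effect) — 1 connected region. Overall, the cross-section is a single solid region. The nearest boundary edge runs (-6.93, 2.87)→(-5.30, 5.30); distance from the point to it = 0.34 mm. The point is inside the cross-section, 0.34 mm from the nearest boundary — within the 1 mm shell band (4 × 0.25).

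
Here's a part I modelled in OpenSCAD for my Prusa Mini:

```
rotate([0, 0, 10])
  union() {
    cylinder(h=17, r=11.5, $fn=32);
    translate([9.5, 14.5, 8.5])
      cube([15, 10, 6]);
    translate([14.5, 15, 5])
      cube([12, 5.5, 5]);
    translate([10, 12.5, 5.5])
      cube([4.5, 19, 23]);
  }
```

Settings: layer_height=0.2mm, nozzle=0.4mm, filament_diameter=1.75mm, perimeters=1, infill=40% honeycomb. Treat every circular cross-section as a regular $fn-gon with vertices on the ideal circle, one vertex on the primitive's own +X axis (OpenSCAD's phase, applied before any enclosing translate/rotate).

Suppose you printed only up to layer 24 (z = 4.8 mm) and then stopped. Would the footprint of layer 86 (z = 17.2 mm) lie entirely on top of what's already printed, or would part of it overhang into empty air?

part overhangs

Compare the two slices. At z = 4.8: the r=11.5 cylinder contributes a regular 32-gon of circumradius 11.5 (area = (32/2)·11.500²·sin(360°/32) = 412.81 mm²); the cube at (9.5, 14.5) is not intersected at this z (z outside [8.5, 14.5]); the cube at (14.5, 15) is absent (z outside [5, 10]); the cube at (10, 12.5) does not reach this height (z outside [5.5, 28.5]); Combining (union): only the r=11.5 cylinder is present, so the union is just that shape — area = 412.81 mm²; (whole slice rotated 10° about Z — lengths, areas and connectivity unchanged). At z = 17.2: the cylinder is absent (z outside [0, 17]); the cube at (9.5, 14.5) is absent (z outside [8.5, 14.5]); the cube at (14.5, 15) is absent (z outside [5, 10]); the cube at (10, 12.5) is present — its section is the full 4.5×19 rectangle (area 85.50 mm²); Combining (union): only the 4.5×19 cube at (10, 12.5) is present, so the union is just that shape — area = 85.50 mm²; (rotated 10° about Z; rotation is an isometry so areas/perimeters/island counts are preserved). Checking containment: at z = 17.2 the cross-section extends beyond the z = 4.8 cross-section by about 85.50 mm².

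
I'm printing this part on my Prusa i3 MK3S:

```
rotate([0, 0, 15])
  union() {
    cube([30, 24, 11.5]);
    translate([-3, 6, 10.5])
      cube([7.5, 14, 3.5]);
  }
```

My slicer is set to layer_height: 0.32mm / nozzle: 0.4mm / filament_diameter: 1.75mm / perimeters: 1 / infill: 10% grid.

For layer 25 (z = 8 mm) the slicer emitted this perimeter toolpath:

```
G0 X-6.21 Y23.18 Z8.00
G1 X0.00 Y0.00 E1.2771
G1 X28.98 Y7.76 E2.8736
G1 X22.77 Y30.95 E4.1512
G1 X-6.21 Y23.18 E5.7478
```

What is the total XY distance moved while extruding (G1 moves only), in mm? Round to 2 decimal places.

Sum the Euclidean lengths of each G1 segment: total = 108.01 mm.

108.01 mm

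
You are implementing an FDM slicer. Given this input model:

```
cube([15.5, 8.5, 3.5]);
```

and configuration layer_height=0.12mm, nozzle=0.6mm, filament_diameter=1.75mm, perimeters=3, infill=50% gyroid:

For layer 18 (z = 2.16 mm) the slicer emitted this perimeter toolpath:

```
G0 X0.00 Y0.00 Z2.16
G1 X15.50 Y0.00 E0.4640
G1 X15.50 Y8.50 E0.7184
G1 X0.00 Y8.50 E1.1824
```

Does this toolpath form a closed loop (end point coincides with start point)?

Start point (G0): (0.00, 0.00). End point (last G1): the path does not return to the start — open.

no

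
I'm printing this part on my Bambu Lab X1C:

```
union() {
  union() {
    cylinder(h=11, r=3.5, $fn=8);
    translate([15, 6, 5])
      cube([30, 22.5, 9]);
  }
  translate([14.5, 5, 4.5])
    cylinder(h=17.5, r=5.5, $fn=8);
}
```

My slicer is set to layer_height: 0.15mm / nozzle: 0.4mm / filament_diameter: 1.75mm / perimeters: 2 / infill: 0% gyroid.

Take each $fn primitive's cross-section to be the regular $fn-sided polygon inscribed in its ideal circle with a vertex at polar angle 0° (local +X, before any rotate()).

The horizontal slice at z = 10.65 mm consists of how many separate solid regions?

At z = 10.65 mm: the r=3.5 cylinder gives a regular 8-gon of circumradius 3.5 (constant along its height); the cube at (15, 6) (footprint 30×22.5) is included at this height; Taking the union: the 2 present regions are separate (no shared area or edge), so areas and boundary lengths simply add and each stays a separate island — 2 connected regions; the r=5.5 cylinder at (14.5, 5) contributes a regular 8-gon of circumradius 5.5; Combining (union): the regions partially overlap (shared area 13.90 mm²), so overlapping operands fuse into one piece — 2 connected regions. The result has 2 disconnected regions.

2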